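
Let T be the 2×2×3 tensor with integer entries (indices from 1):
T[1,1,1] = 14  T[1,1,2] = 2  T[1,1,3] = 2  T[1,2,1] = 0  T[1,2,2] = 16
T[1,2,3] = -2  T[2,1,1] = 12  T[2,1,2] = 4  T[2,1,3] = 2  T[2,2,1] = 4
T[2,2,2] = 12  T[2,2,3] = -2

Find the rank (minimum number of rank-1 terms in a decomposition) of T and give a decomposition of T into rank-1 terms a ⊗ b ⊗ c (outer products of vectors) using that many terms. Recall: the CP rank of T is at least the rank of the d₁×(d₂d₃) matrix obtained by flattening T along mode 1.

rank(T) = 3

Lower bound: the mode-3 unfolding of T (rows indexed by k, columns by (i,j) = (1,1), (1,2), (2,1), (2,2)) is [[14, 0, 12, 4], [2, 16, 4, 12], [2, -2, 2, -2]].
There the 3×3 minor on rows k ∈ {1, 2, 3}, columns (i,j) ∈ {(1,1), (1,2), (2,1)} is det [[14, 0, 12], [2, 16, 4], [2, -2, 2]] = 128 ≠ 0, so this unfolding has rank ≥ 3; CP rank is at least every unfolding rank, so rank(T) ≥ 3. (This is only a lower bound: in general the CP rank may exceed every unfolding rank, so we still need to exhibit 3 rank-1 terms summing to T.)
Upper bound: T is a sum of 3 rank-1 terms, T = [1, 0] ⊗ [1, -2] ⊗ [2, -2, 0] + [1, 1] ⊗ [1, -1] ⊗ [4, -4, 2] + [1, 1] ⊗ [1, 1] ⊗ [8, 8, 0] (written with every a and b primitive with positive leading entry and the scale carried by c; CP decompositions are not unique, and this one is verified by expanding entrywise), so rank(T) ≤ 3.
These bounds meet, so rank(T) = 3.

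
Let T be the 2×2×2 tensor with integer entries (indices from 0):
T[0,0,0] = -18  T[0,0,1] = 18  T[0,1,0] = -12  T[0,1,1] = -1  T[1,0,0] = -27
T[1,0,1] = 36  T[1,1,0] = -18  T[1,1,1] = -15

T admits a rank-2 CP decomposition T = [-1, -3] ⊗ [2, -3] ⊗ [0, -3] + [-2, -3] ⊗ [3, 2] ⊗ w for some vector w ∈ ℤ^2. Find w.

Subtract the known terms from T to get the rank-1 residual R = [-2, -3] ⊗ [3, 2] ⊗ w, so R[i,j,k] = a[i]·b[j]·w[k]. Pick indices with nonzero a[0]·b[0] = (-2)·(3) = -6. Only the fibre through (0,0,·) is needed: R[0,0,:] = T[0,0,:] − Σₗ aₗ[0]bₗ[0]cₗ = [-18, 18] − (-1)·(2)·[0, -3] = [-18, 12]. Then w[k] = R[0,0,k] / -6 for each k, giving w = [-18, 12] / -6 = [3, -2].

w = [3, -2]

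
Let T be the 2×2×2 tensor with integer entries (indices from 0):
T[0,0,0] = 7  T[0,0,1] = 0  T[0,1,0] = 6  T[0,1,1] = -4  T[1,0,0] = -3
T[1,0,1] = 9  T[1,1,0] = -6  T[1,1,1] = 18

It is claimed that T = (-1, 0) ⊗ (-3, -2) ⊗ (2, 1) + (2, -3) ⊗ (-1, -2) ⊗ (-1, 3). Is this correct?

Reconstruct entry (0,0,0) from the claimed factors: Σₗ aₗ[0]bₗ[0]cₗ[0] = (-1)·(-3)·(2) + (2)·(-1)·(-1) = 8, but T[0,0,0] = 7. The claim is false.

No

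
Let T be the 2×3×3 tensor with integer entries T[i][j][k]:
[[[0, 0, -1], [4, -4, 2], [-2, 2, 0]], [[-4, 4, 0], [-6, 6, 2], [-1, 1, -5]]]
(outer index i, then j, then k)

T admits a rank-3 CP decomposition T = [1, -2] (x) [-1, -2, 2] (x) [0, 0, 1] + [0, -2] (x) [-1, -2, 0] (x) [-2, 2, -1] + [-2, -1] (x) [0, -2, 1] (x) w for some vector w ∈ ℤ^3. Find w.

Subtract the known terms from T to get the rank-1 residual R = [-2, -1] (x) [0, -2, 1] (x) w, so R[i,j,k] = a[i]·b[j]·w[k]. Pick indices with nonzero a[0]·b[1] = (-2)·(-2) = 4. Only the fibre through (0,1,·) is needed: R[0,1,:] = T[0,1,:] − Σₗ aₗ[0]bₗ[1]cₗ = [4, -4, 2] − (1)·(-2)·[0, 0, 1] − (0)·(-2)·[-2, 2, -1] = [4, -4, 4]. Then w[k] = R[0,1,k] / 4 for each k, giving w = [4, -4, 4] / 4 = [1, -1, 1].

w = [1, -1, 1]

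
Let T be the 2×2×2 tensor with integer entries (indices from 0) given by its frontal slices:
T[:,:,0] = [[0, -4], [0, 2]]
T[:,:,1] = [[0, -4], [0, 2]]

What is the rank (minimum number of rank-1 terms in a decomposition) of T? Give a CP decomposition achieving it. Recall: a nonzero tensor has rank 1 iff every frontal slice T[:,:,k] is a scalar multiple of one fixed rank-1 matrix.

Lower bound: T ≠ 0 (e.g. T[0,1,0] = -4), so rank(T) ≥ 1.
Upper bound: if T = a ⊗ b ⊗ c then every fibre of T is a multiple of the corresponding factor, so read the factors off the fibres through the nonzero entry T[0,1,0] = -4.
The mode-1 fibre T[:,1,0] = [-4, 2] gives a = [2, -1] (primitive direction); the mode-2 fibre T[0,:,0] = [0, -4] gives b = [0, 1]; then c[k] = T[0,1,k] / (a[0]·b[1]) = [-4, -4] / 2 = [-2, -2].
Expanding [2, -1] ⊗ [0, 1] ⊗ [-2, -2] reproduces all 8 entries of T, so T = [2, -1] ⊗ [0, 1] ⊗ [-2, -2] and rank(T) ≤ 1.
These bounds meet, so rank(T) = 1.

rank(T) = 1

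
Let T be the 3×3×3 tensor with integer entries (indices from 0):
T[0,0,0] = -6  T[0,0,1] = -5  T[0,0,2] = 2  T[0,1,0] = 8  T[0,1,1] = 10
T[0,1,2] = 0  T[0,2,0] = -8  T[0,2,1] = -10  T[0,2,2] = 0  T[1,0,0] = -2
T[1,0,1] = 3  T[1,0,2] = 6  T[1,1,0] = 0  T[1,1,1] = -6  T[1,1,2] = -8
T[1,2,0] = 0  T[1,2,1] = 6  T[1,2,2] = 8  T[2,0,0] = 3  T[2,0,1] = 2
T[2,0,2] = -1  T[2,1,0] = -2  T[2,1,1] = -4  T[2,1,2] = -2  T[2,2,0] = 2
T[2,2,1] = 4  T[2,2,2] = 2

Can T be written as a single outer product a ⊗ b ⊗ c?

The mode-1 unfolding of T (rows indexed by i, columns by (j,k) = (0,0), (0,1), (0,2), (1,0), (1,1), (1,2), (2,0), (2,1), (2,2)) is [[-6, -5, 2, 8, 10, 0, -8, -10, 0], [-2, 3, 6, 0, -6, -8, 0, 6, 8], [3, 2, -1, -2, -4, -2, 2, 4, 2]].
There the 3×3 minor on rows i ∈ {0, 1, 2}, columns (j,k) ∈ {(0,0), (0,1), (0,2)} is det [[-6, -5, 2], [-2, 3, 6], [3, 2, -1]] = -16 ≠ 0, so this unfolding has rank ≥ 3; CP rank is at least every unfolding rank, so rank(T) ≥ 3.
In particular rank(T) ≥ 3 > 1, so T is not rank-1.

No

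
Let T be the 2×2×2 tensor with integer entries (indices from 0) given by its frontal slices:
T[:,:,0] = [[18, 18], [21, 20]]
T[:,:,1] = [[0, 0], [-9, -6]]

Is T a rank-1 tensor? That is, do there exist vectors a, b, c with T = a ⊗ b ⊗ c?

No

The mode-3 unfolding of T (rows indexed by k, columns by (i,j) = (0,0), (0,1), (1,0), (1,1)) is [[18, 18, 21, 20], [0, 0, -9, -6]].
There the 2×2 minor on rows k ∈ {0, 1}, columns (i,j) ∈ {(0,0), (1,0)} is det [[18, 21], [0, -9]] = -162 ≠ 0, so this unfolding has rank ≥ 2; CP rank is at least every unfolding rank, so rank(T) ≥ 2.
In particular rank(T) ≥ 2 > 1, so T is not rank-1.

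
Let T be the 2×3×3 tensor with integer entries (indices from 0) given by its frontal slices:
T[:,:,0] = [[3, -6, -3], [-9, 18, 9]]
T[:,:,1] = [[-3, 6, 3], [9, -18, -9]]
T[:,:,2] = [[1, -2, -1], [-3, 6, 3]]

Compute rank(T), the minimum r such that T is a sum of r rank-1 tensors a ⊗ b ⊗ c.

1

Lower bound: T ≠ 0 (e.g. T[0,0,0] = 3), so rank(T) ≥ 1.
Upper bound: if T = a ⊗ b ⊗ c then every fibre of T is a multiple of the corresponding factor, so read the factors off the fibres through the nonzero entry T[0,0,0] = 3.
The mode-1 fibre T[:,0,0] = [3, -9] gives a = [1, -3] (primitive direction); the mode-2 fibre T[0,:,0] = [3, -6, -3] gives b = [1, -2, -1]; then c[k] = T[0,0,k] / (a[0]·b[0]) = [3, -3, 1] / 1 = [3, -3, 1].
Expanding [1, -3] ⊗ [1, -2, -1] ⊗ [3, -3, 1] reproduces all 18 entries of T, so T = [1, -3] ⊗ [1, -2, -1] ⊗ [3, -3, 1] and rank(T) ≤ 1.
These bounds meet, so rank(T) = 1.
Check entry T[1,1,2] = 6: (-3)·(-2)·(1) = 6.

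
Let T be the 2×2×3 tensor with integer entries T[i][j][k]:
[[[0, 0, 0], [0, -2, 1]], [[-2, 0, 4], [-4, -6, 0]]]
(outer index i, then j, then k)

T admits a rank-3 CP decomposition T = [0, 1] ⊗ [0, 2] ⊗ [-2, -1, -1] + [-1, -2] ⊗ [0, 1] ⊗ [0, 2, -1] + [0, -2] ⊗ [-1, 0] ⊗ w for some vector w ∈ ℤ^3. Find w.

Subtract the known terms from T to get the rank-1 residual R = [0, -2] ⊗ [-1, 0] ⊗ w, so R[i,j,k] = a[i]·b[j]·w[k]. Pick indices with nonzero a[1]·b[0] = (-2)·(-1) = 2. Only the fibre through (1,0,·) is needed: R[1,0,:] = T[1,0,:] − Σₗ aₗ[1]bₗ[0]cₗ = [-2, 0, 4] − (1)·(0)·[-2, -1, -1] − (-2)·(0)·[0, 2, -1] = [-2, 0, 4]. Then w[k] = R[1,0,k] / 2 for each k, giving w = [-2, 0, 4] / 2 = [-1, 0, 2].

w = [-1, 0, 2]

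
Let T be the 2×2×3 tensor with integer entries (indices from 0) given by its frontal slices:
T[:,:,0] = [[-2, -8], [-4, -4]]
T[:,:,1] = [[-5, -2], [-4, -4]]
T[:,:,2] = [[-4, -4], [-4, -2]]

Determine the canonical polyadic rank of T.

3

Lower bound: the mode-3 unfolding of T (rows indexed by k, columns by (i,j) = (0,0), (0,1), (1,0), (1,1)) is [[-2, -8, -4, -4], [-5, -2, -4, -4], [-4, -4, -4, -2]].
There the 3×3 minor on rows k ∈ {0, 1, 2}, columns (i,j) ∈ {(0,0), (0,1), (1,1)} is det [[-2, -8, -4], [-5, -2, -4], [-4, -4, -2]] = -72 ≠ 0, so this unfolding has rank ≥ 3; CP rank is at least every unfolding rank, so rank(T) ≥ 3. (Flattening ranks never certify an upper bound on CP rank; for that we must actually write T with 3 rank-1 terms.)
Upper bound: T is a sum of 3 rank-1 terms, T = (0, 1) ⊗ (0, 1) ⊗ (0, 0, 2) + (1, 0) ⊗ (1, -2) ⊗ (2, -1, 0) + (1, 1) ⊗ (1, 1) ⊗ (-4, -4, -4) (one valid choice — decompositions are not unique — normalised so each a, b is primitive with positive first nonzero entry; check it by expanding all entries), so rank(T) ≤ 3.
These bounds meet, so rank(T) = 3.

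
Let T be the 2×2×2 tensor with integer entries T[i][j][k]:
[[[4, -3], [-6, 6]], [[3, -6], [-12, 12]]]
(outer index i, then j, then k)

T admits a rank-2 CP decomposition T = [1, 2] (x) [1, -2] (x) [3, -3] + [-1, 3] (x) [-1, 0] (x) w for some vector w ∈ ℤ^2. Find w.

Subtract the known terms from T to get the rank-1 residual R = [-1, 3] (x) [-1, 0] (x) w, so R[i,j,k] = a[i]·b[j]·w[k]. Pick indices with nonzero a[0]·b[0] = (-1)·(-1) = 1. Only the fibre through (0,0,·) is needed: R[0,0,:] = T[0,0,:] − Σₗ aₗ[0]bₗ[0]cₗ = [4, -3] − (1)·(1)·[3, -3] = [1, 0]. Then w[k] = R[0,0,k] / 1 for each k, giving w = [1, 0] / 1 = [1, 0].

w = [1, 0]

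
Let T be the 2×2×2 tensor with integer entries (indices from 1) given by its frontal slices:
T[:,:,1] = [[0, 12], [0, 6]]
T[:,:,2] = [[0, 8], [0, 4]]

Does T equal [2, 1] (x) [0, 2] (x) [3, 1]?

Reconstruct entry (1,2,2) from the claimed factors: Σₗ aₗ[1]bₗ[2]cₗ[2] = (2)·(2)·(1) = 4, but T[1,2,2] = 8. The claim is false.

No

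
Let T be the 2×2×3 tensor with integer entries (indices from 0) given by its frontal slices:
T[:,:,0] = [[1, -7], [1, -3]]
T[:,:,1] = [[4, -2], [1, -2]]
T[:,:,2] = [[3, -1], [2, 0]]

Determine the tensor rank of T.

3

Lower bound: the mode-3 unfolding of T (rows indexed by k, columns by (i,j) = (0,0), (0,1), (1,0), (1,1)) is [[1, -7, 1, -3], [4, -2, 1, -2], [3, -1, 2, 0]].
There the 3×3 minor on rows k ∈ {0, 1, 2}, columns (i,j) ∈ {(0,0), (0,1), (1,0)} is det [[1, -7, 1], [4, -2, 1], [3, -1, 2]] = 34 ≠ 0, so this unfolding has rank ≥ 3; CP rank is at least every unfolding rank, so rank(T) ≥ 3. (Flattening ranks never certify an upper bound on CP rank; for that we must actually write T with 3 rank-1 terms.)
Upper bound: T is a sum of 3 rank-1 terms, T = [1, 0] ⊗ [1, 1] ⊗ [-1, 2, -1] + [2, 1] ⊗ [0, 1] ⊗ [-2, -1, 2] + [2, 1] ⊗ [1, -1] ⊗ [1, 1, 2] (written with every a and b primitive with positive leading entry and the scale carried by c; CP decompositions are not unique, and this one is verified by expanding entrywise), so rank(T) ≤ 3.
These bounds meet, so rank(T) = 3.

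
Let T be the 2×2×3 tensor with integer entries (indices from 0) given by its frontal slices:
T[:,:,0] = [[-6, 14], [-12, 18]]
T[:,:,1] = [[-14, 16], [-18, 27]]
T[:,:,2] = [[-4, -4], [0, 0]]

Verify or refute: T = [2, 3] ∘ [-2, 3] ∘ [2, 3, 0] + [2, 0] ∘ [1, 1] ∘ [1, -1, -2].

Reconstruct entrywise from the claimed factors. For example, T[1,1,1] = 27 and Σₗ aₗ[1]bₗ[1]cₗ[1] = (3)·(3)·(3) + (0)·(1)·(-1) = 27; checking all 12 entries, every one matches. The claim holds.

Yes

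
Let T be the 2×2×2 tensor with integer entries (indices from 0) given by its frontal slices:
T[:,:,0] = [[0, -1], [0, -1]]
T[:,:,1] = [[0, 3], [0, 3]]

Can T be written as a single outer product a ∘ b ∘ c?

Yes

If T = a ∘ b ∘ c then every fibre of T is a multiple of the corresponding factor, so read the factors off the fibres through the nonzero entry T[0,1,0] = -1.
The mode-1 fibre T[:,1,0] = [-1, -1] gives a = [1, 1] (primitive direction); the mode-2 fibre T[0,:,0] = [0, -1] gives b = [0, 1]; then c[k] = T[0,1,k] / (a[0]·b[1]) = [-1, 3] / 1 = [-1, 3].
Expanding [1, 1] ∘ [0, 1] ∘ [-1, 3] reproduces all 8 entries of T, so T = [1, 1] ∘ [0, 1] ∘ [-1, 3] and rank(T) ≤ 1.
Equivalently every frontal slice T[:,:,k] is c[k] times the rank-1 matrix [1, 1] ∘ [0, 1]. So T has rank 1 (it is nonzero).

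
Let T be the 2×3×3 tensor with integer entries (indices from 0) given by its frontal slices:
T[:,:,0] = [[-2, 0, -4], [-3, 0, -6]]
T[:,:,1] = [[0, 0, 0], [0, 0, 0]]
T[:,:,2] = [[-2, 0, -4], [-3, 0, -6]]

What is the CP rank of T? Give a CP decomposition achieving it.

rank(T) = 1

Lower bound: T ≠ 0 (e.g. T[0,0,0] = -2), so rank(T) ≥ 1.
Upper bound: if T = a ⊗ b ⊗ c then every fibre of T is a multiple of the corresponding factor, so read the factors off the fibres through the nonzero entry T[0,0,0] = -2.
The mode-1 fibre T[:,0,0] = [-2, -3] gives a = [2, 3] (primitive direction); the mode-2 fibre T[0,:,0] = [-2, 0, -4] gives b = [1, 0, 2]; then c[k] = T[0,0,k] / (a[0]·b[0]) = [-2, 0, -2] / 2 = [-1, 0, -1].
Expanding [2, 3] ⊗ [1, 0, 2] ⊗ [-1, 0, -1] reproduces all 18 entries of T, so T = [2, 3] ⊗ [1, 0, 2] ⊗ [-1, 0, -1] and rank(T) ≤ 1.
These bounds meet, so rank(T) = 1.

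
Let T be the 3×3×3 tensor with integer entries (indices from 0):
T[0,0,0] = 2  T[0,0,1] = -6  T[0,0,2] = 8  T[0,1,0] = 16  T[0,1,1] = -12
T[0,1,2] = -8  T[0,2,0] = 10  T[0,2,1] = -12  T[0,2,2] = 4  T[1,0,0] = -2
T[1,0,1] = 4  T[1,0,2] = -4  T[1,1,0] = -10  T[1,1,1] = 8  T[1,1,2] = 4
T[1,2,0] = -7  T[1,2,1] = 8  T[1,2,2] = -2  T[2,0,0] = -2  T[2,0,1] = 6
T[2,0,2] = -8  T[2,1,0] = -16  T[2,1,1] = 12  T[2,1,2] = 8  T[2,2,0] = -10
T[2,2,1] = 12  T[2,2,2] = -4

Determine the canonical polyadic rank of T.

Lower bound: in the mode-2 unfolding of T (rows indexed by j, columns by (i,k)) the 2×2 minor on rows j ∈ {0, 1}, columns (i,k) ∈ {(0,0), (0,1)} is det [[2, -6], [16, -12]] = 72 ≠ 0, so that unfolding has rank ≥ 2 and hence rank(T) ≥ 2 (CP rank is at least every unfolding rank, though it can be larger).
Upper bound: with S_k = T[:,:,k], the two rank-1 terms a₁b₁ᵀ, a₂b₂ᵀ are the rank-1 members of the pencil x·S₀ + y·S₁.
The 2×2 minor of x·S₀ + y·S₁ on rows {0,1}, columns {0,1} is 12·x² − 12·xy = 12·(x − y)(x), vanishing at (x:y) = (1:1) and (0:1).
M₁ = S₀ + S₁ = [[-4, 4, -2], [2, -2, 1], [4, -4, 2]] = −[2, -1, -2][2, -2, 1]ᵀ and M₂ = S₁ = [[-6, -12, -12], [4, 8, 8], [6, 12, 12]] = (-2)·[3, -2, -3][1, 2, 2]ᵀ, so take a₁ = [2, -1, -2], b₁ = [2, -2, 1], a₂ = [3, -2, -3], b₂ = [1, 2, 2].
Each slice is an integer combination of E₁ = a₁b₁ᵀ and E₂ = a₂b₂ᵀ: S₀ = −E₁ + 2·E₂, S₁ = −2·E₂, S₂ = 2·E₁; reading off coefficients, c₁ = [-1, 0, 2] and c₂ = [2, -2, 0].
Hence T = [2, -1, -2] ⊗ [2, -2, 1] ⊗ [-1, 0, 2] + [3, -2, -3] ⊗ [1, 2, 2] ⊗ [2, -2, 0], so rank(T) ≤ 2.
These bounds meet, so rank(T) = 2.

2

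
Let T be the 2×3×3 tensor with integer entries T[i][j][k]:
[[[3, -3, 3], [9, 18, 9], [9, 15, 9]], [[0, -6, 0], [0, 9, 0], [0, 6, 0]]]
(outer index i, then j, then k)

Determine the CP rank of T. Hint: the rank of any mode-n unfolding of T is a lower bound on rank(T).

2

Lower bound: the mode-3 unfolding of T (rows indexed by k, columns by (i,j) = (0,0), (0,1), (0,2), (1,0), (1,1), (1,2)) is [[3, 9, 9, 0, 0, 0], [-3, 18, 15, -6, 9, 6], [3, 9, 9, 0, 0, 0]].
There the 2×2 minor on rows k ∈ {0, 1}, columns (i,j) ∈ {(0,0), (0,1)} is det [[3, 9], [-3, 18]] = 81 ≠ 0, so this unfolding has rank ≥ 2; CP rank is at least every unfolding rank, so rank(T) ≥ 2. (Flattening ranks never certify an upper bound on CP rank; for that we must actually write T with 2 rank-1 terms.)
Upper bound — finding two terms. Write S_k = T[:,:,k] for the frontal slices: S₀ = [[3, 9, 9], [0, 0, 0]], S₁ = [[-3, 18, 15], [-6, 9, 6]], S₂ = [[3, 9, 9], [0, 0, 0]].
If T = a₁ ⊗ b₁ ⊗ c₁ + a₂ ⊗ b₂ ⊗ c₂ then each S_k = c₁[k]·a₁b₁ᵀ + c₂[k]·a₂b₂ᵀ. S₀ and S₁ are linearly independent, so a₁b₁ᵀ and a₂b₂ᵀ must span the same plane of matrices: they are the rank-1 matrices of the form x·S₀ + y·S₁.
The 2×2 minor of x·S₀ + y·S₁ on rows {0,1}, columns {0,1} is 81·xy + 81·y² = 81·(y)(x + y), vanishing at (x:y) = (1:0) and (1:-1).
M₁ = S₀ = [[3, 9, 9], [0, 0, 0]] = 3·[1, 0][1, 3, 3]ᵀ and M₂ = S₀ − S₁ = [[6, -9, -6], [6, -9, -6]] = 3·[1, 1][2, -3, -2]ᵀ, so take a₁ = [1, 0], b₁ = [1, 3, 3], a₂ = [1, 1], b₂ = [2, -3, -2].
Each slice is an integer combination of E₁ = a₁b₁ᵀ and E₂ = a₂b₂ᵀ: S₀ = 3·E₁, S₁ = 3·E₁ − 3·E₂, S₂ = 3·E₁; reading off coefficients, c₁ = [3, 3, 3] and c₂ = [0, -3, 0].
Hence T = [1, 0] ⊗ [1, 3, 3] ⊗ [3, 3, 3] + [1, 1] ⊗ [2, -3, -2] ⊗ [0, -3, 0], so rank(T) ≤ 2.
These bounds meet, so rank(T) = 2.
Check entry T[0,0,0] = 3: (1)·(1)·(3) + (1)·(2)·(0) = 3.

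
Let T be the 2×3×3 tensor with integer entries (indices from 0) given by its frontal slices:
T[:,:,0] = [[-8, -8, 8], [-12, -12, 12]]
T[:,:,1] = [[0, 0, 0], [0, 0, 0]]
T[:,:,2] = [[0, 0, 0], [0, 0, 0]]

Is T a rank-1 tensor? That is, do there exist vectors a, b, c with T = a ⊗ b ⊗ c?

Yes

If T = a ⊗ b ⊗ c then every fibre of T is a multiple of the corresponding factor, so read the factors off the fibres through the nonzero entry T[0,0,0] = -8.
The mode-1 fibre T[:,0,0] = [-8, -12] gives a = [2, 3] (primitive direction); the mode-2 fibre T[0,:,0] = [-8, -8, 8] gives b = [1, 1, -1]; then c[k] = T[0,0,k] / (a[0]·b[0]) = [-8, 0, 0] / 2 = [-4, 0, 0].
Expanding [2, 3] ⊗ [1, 1, -1] ⊗ [-4, 0, 0] reproduces all 18 entries of T, so T = [2, 3] ⊗ [1, 1, -1] ⊗ [-4, 0, 0] and rank(T) ≤ 1.
Equivalently every frontal slice T[:,:,k] is c[k] times the rank-1 matrix [2, 3] ⊗ [1, 1, -1]. So T has rank 1 (it is nonzero).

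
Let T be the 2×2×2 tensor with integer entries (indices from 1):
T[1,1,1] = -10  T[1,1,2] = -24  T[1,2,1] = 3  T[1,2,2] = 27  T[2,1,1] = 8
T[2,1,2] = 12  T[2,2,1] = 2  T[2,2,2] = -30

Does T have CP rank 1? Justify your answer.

The mode-1 unfolding of T (rows indexed by i, columns by (j,k) = (1,1), (1,2), (2,1), (2,2)) is [[-10, -24, 3, 27], [8, 12, 2, -30]].
There the 2×2 minor on rows i ∈ {1, 2}, columns (j,k) ∈ {(1,1), (1,2)} is det [[-10, -24], [8, 12]] = 72 ≠ 0, so this unfolding has rank ≥ 2; CP rank is at least every unfolding rank, so rank(T) ≥ 2.
In particular rank(T) ≥ 2 > 1, so T is not rank-1.

No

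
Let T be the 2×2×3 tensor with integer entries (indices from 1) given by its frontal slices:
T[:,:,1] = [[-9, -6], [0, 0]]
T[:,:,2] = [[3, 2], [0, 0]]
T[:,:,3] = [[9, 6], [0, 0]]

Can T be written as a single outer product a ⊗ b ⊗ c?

Yes

The mode-1 fibre T[:,1,1] = [-9, 0] gives a = [1, 0] (primitive direction); the mode-2 fibre T[1,:,1] = [-9, -6] gives b = [3, 2]; then c[k] = T[1,1,k] / (a[1]·b[1]) = [-9, 3, 9] / 3 = [-3, 1, 3].
Expanding [1, 0] ⊗ [3, 2] ⊗ [-3, 1, 3] reproduces all 12 entries of T, so T = [1, 0] ⊗ [3, 2] ⊗ [-3, 1, 3] and rank(T) ≤ 1.
Equivalently every frontal slice T[:,:,k] is c[k] times the rank-1 matrix [1, 0] ⊗ [3, 2]. So T has rank 1 (it is nonzero).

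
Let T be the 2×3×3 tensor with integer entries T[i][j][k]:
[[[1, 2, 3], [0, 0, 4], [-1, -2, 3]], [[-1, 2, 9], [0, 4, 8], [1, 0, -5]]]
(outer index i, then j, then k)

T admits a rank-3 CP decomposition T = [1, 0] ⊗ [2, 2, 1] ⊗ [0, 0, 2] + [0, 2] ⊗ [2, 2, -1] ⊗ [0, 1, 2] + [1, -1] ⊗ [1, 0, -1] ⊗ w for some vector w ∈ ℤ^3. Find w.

w = [1, 2, -1]

Subtract the known terms from T to get the rank-1 residual R = [1, -1] ⊗ [1, 0, -1] ⊗ w, so R[i,j,k] = a[i]·b[j]·w[k]. Pick indices with nonzero a[0]·b[0] = (1)·(1) = 1. Only the fibre through (0,0,·) is needed: R[0,0,:] = T[0,0,:] − Σₗ aₗ[0]bₗ[0]cₗ = [1, 2, 3] − (1)·(2)·[0, 0, 2] − (0)·(2)·[0, 1, 2] = [1, 2, -1]. Then w[k] = R[0,0,k] / 1 for each k, giving w = [1, 2, -1] / 1 = [1, 2, -1].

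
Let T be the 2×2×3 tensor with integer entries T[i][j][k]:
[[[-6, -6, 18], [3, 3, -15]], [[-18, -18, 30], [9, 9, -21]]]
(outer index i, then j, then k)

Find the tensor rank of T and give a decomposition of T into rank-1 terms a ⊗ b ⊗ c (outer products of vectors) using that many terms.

rank(T) = 2

Lower bound: the mode-1 unfolding of T (rows indexed by i, columns by (j,k) = (0,0), (0,1), (0,2), (1,0), (1,1), (1,2)) is [[-6, -6, 18, 3, 3, -15], [-18, -18, 30, 9, 9, -21]].
There the 2×2 minor on rows i ∈ {0, 1}, columns (j,k) ∈ {(0,0), (0,2)} is det [[-6, 18], [-18, 30]] = 144 ≠ 0, so this unfolding has rank ≥ 2; CP rank is at least every unfolding rank, so rank(T) ≥ 2. (Flattening ranks never certify an upper bound on CP rank; for that we must actually write T with 2 rank-1 terms.)
Upper bound — finding two terms. Write S_k = T[:,:,k] for the frontal slices: S₀ = [[-6, 3], [-18, 9]], S₁ = [[-6, 3], [-18, 9]], S₂ = [[18, -15], [30, -21]].
If T = a₁ ⊗ b₁ ⊗ c₁ + a₂ ⊗ b₂ ⊗ c₂ then each S_k = c₁[k]·a₁b₁ᵀ + c₂[k]·a₂b₂ᵀ. S₀ and S₂ are linearly independent, so a₁b₁ᵀ and a₂b₂ᵀ must span the same plane of matrices: they are the rank-1 matrices of the form x·S₀ + y·S₂.
det(x·S₀ + y·S₂) is −72·xy + 72·y² = (-72)·(x − y)(y), vanishing at (x:y) = (1:1) and (1:0).
M₁ = S₀ + S₂ = [[12, -12], [12, -12]] = 12·[1, 1][1, -1]ᵀ and M₂ = S₀ = [[-6, 3], [-18, 9]] = (-3)·[1, 3][2, -1]ᵀ, so take a₁ = [1, 1], b₁ = [1, -1], a₂ = [1, 3], b₂ = [2, -1].
Each slice is an integer combination of E₁ = a₁b₁ᵀ and E₂ = a₂b₂ᵀ: S₀ = −3·E₂, S₁ = −3·E₂, S₂ = 12·E₁ + 3·E₂; reading off coefficients, c₁ = [0, 0, 12] and c₂ = [-3, -3, 3].
Hence T = [1, 1] ⊗ [1, -1] ⊗ [0, 0, 12] + [1, 3] ⊗ [2, -1] ⊗ [-3, -3, 3], so rank(T) ≤ 2.
These bounds meet, so rank(T) = 2.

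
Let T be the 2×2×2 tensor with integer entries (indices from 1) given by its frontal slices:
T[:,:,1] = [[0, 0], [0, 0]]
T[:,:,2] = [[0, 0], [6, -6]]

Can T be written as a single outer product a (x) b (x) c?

Yes

The mode-1 fibre T[:,1,2] = [0, 6] gives a = [0, 1] (primitive direction); the mode-2 fibre T[2,:,2] = [6, -6] gives b = [1, -1]; then c[k] = T[2,1,k] / (a[2]·b[1]) = [0, 6] / 1 = [0, 6].
Expanding [0, 1] (x) [1, -1] (x) [0, 6] reproduces all 8 entries of T, so T = [0, 1] (x) [1, -1] (x) [0, 6] and rank(T) ≤ 1.
Equivalently every frontal slice T[:,:,k] is c[k] times the rank-1 matrix [0, 1] (x) [1, -1]. So T has rank 1 (it is nonzero).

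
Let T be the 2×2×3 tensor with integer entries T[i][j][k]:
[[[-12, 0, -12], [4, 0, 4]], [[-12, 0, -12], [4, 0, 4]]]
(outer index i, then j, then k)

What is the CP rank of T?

1

Lower bound: T ≠ 0 (e.g. T[0,0,0] = -12), so rank(T) ≥ 1.
Upper bound: if T = a ⊗ b ⊗ c then every fibre of T is a multiple of the corresponding factor, so read the factors off the fibres through the nonzero entry T[0,0,0] = -12.
The mode-1 fibre T[:,0,0] = [-12, -12] gives a = (1, 1) (primitive direction); the mode-2 fibre T[0,:,0] = [-12, 4] gives b = (3, -1); then c[k] = T[0,0,k] / (a[0]·b[0]) = [-12, 0, -12] / 3 = (-4, 0, -4).
Expanding (1, 1) ⊗ (3, -1) ⊗ (-4, 0, -4) reproduces all 12 entries of T, so T = (1, 1) ⊗ (3, -1) ⊗ (-4, 0, -4) and rank(T) ≤ 1.
These bounds meet, so rank(T) = 1.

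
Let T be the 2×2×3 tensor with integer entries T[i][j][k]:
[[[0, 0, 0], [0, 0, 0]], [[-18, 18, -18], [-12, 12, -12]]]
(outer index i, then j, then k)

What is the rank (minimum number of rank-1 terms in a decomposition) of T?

1

Lower bound: T ≠ 0 (e.g. T[1,0,0] = -18), so rank(T) ≥ 1.
Upper bound: if T = a ⊗ b ⊗ c then every fibre of T is a multiple of the corresponding factor, so read the factors off the fibres through the nonzero entry T[1,0,0] = -18.
The mode-1 fibre T[:,0,0] = [0, -18] gives a = [0, 1] (primitive direction); the mode-2 fibre T[1,:,0] = [-18, -12] gives b = [3, 2]; then c[k] = T[1,0,k] / (a[1]·b[0]) = [-18, 18, -18] / 3 = [-6, 6, -6].
Expanding [0, 1] ⊗ [3, 2] ⊗ [-6, 6, -6] reproduces all 12 entries of T, so T = [0, 1] ⊗ [3, 2] ⊗ [-6, 6, -6] and rank(T) ≤ 1.
These bounds meet, so rank(T) = 1.
Check entry T[0,1,2] = 0: (0)·(2)·(-6) = 0.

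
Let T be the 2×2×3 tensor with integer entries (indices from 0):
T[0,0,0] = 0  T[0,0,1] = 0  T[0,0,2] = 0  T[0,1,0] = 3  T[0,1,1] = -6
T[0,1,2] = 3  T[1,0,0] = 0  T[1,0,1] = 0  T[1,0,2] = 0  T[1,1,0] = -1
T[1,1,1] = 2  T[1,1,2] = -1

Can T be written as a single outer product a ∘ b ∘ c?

Yes

If T = a ∘ b ∘ c then every fibre of T is a multiple of the corresponding factor, so read the factors off the fibres through the nonzero entry T[0,1,0] = 3.
The mode-1 fibre T[:,1,0] = [3, -1] gives a = (3, -1) (primitive direction); the mode-2 fibre T[0,:,0] = [0, 3] gives b = (0, 1); then c[k] = T[0,1,k] / (a[0]·b[1]) = [3, -6, 3] / 3 = (1, -2, 1).
Expanding (3, -1) ∘ (0, 1) ∘ (1, -2, 1) reproduces all 12 entries of T, so T = (3, -1) ∘ (0, 1) ∘ (1, -2, 1) and rank(T) ≤ 1.
Equivalently every frontal slice T[:,:,k] is c[k] times the rank-1 matrix (3, -1) ∘ (0, 1). So T has rank 1 (it is nonzero).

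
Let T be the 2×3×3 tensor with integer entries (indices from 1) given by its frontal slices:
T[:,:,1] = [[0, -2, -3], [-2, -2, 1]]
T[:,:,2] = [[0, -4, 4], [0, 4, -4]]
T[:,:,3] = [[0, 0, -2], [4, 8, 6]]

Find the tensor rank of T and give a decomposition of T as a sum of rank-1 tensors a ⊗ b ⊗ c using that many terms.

Lower bound: in the mode-2 unfolding of T (rows indexed by j, columns by (i,k)) the 3×3 minor on rows j ∈ {1, 2, 3}, columns (i,k) ∈ {(1,1), (1,2), (2,1)} is det [[0, 0, -2], [-2, -4, -2], [-3, 4, 1]] = 40 ≠ 0, so that unfolding has rank ≥ 3 and hence rank(T) ≥ 3 (CP rank is at least every unfolding rank, though it can be larger).
Upper bound: T is a sum of 3 rank-1 terms, T = [0, 1] ⊗ [1, 2, 1] ⊗ [-2, 0, 4] + [1, -1] ⊗ [0, 0, 1] ⊗ [-4, 2, -2] + [1, -1] ⊗ [0, 2, -1] ⊗ [-1, -2, 0] (written with every a and b primitive with positive leading entry and the scale carried by c; CP decompositions are not unique, and this one is verified by expanding entrywise), so rank(T) ≤ 3.
These bounds meet, so rank(T) = 3.

rank(T) = 3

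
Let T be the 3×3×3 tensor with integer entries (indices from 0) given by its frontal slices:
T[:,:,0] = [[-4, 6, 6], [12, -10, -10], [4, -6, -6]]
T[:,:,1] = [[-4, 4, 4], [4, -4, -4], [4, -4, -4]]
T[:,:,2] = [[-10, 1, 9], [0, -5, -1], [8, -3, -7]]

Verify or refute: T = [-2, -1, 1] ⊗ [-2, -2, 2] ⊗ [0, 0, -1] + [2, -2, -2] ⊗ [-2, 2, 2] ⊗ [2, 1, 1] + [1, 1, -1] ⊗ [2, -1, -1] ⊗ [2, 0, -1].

Reconstruct entrywise from the claimed factors. For example, T[0,0,1] = -4 and Σₗ aₗ[0]bₗ[0]cₗ[1] = (-2)·(-2)·(0) + (2)·(-2)·(1) + (1)·(2)·(0) = -4; checking all 27 entries, every one matches. The claim holds.

Yes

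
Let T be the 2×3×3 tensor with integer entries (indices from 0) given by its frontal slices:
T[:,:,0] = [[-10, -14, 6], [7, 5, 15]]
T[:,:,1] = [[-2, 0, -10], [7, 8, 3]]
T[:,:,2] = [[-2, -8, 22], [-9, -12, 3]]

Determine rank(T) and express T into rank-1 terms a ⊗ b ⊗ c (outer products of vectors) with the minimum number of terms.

rank(T) = 2

Lower bound: in the mode-3 unfolding of T (rows indexed by k, columns by (i,j)) the 2×2 minor on rows k ∈ {0, 1}, columns (i,j) ∈ {(0,0), (0,1)} is det [[-10, -14], [-2, 0]] = -28 ≠ 0, so that unfolding has rank ≥ 2 and hence rank(T) ≥ 2 (CP rank is at least every unfolding rank, though it can be larger).
Upper bound: with S_k = T[:,:,k], the two rank-1 terms a₁b₁ᵀ, a₂b₂ᵀ are the rank-1 members of the pencil x·S₀ + y·S₁.
The 2×2 minor of x·S₀ + y·S₁ on rows {0,1}, columns {0,1} is 48·x² + 8·xy − 16·y² = 8·(3·x + 2·y)(2·x − y), vanishing at (x:y) = (2:-3) and (1:2).
M₁ = 2·S₀ − 3·S₁ = [[-14, -28, 42], [-7, -14, 21]] = (-7)·[2, 1][1, 2, -3]ᵀ and M₂ = S₀ + 2·S₁ = [[-14, -14, -14], [21, 21, 21]] = (-7)·[2, -3][1, 1, 1]ᵀ, so take a₁ = [2, 1], b₁ = [1, 2, -3], a₂ = [2, -3], b₂ = [1, 1, 1].
Each slice is an integer combination of E₁ = a₁b₁ᵀ and E₂ = a₂b₂ᵀ: S₀ = −2·E₁ − 3·E₂, S₁ = E₁ − 2·E₂, S₂ = −3·E₁ + 2·E₂; reading off coefficients, c₁ = [-2, 1, -3] and c₂ = [-3, -2, 2].
Hence T = [2, 1] ⊗ [1, 2, -3] ⊗ [-2, 1, -3] + [2, -3] ⊗ [1, 1, 1] ⊗ [-3, -2, 2], so rank(T) ≤ 2.
These bounds meet, so rank(T) = 2.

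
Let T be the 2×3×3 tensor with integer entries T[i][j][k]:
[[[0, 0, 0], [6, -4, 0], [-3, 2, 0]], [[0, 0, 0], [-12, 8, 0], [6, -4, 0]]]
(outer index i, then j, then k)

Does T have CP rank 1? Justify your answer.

Yes

If T = a ⊗ b ⊗ c then every fibre of T is a multiple of the corresponding factor, so read the factors off the fibres through the nonzero entry T[0,1,0] = 6.
The mode-1 fibre T[:,1,0] = [6, -12] gives a = [1, -2] (primitive direction); the mode-2 fibre T[0,:,0] = [0, 6, -3] gives b = [0, 2, -1]; then c[k] = T[0,1,k] / (a[0]·b[1]) = [6, -4, 0] / 2 = [3, -2, 0].
Expanding [1, -2] ⊗ [0, 2, -1] ⊗ [3, -2, 0] reproduces all 18 entries of T, so T = [1, -2] ⊗ [0, 2, -1] ⊗ [3, -2, 0] and rank(T) ≤ 1.
Equivalently every frontal slice T[:,:,k] is c[k] times the rank-1 matrix [1, -2] ⊗ [0, 2, -1]. So T has rank 1 (it is nonzero).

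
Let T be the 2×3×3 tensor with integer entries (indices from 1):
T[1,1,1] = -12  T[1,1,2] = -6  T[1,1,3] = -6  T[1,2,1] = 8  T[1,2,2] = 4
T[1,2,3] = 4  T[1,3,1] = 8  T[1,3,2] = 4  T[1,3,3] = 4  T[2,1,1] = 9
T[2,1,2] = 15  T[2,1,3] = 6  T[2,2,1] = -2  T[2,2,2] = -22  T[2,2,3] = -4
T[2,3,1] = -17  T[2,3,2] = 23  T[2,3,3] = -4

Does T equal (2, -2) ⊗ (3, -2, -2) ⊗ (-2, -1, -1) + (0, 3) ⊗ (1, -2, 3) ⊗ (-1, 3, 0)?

Reconstruct entrywise from the claimed factors. For example, T[1,3,1] = 8 and Σₗ aₗ[1]bₗ[3]cₗ[1] = (2)·(-2)·(-2) + (0)·(3)·(-1) = 8; checking all 18 entries, every one matches. The claim holds.

Yes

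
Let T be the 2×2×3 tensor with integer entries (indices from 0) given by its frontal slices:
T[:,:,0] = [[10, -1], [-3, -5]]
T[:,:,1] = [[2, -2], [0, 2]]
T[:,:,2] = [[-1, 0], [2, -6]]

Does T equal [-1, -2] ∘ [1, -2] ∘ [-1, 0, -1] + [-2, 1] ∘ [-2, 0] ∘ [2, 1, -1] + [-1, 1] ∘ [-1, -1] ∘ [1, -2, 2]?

Yes

Reconstruct entrywise from the claimed factors. For example, T[0,1,0] = -1 and Σₗ aₗ[0]bₗ[1]cₗ[0] = (-1)·(-2)·(-1) + (-2)·(0)·(2) + (-1)·(-1)·(1) = -1; checking all 12 entries, every one matches. The claim holds.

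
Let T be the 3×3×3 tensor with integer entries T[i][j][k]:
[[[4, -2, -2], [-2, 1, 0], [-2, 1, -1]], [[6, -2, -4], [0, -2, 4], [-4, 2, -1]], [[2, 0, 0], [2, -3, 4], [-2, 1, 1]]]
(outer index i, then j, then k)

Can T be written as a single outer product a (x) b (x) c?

The mode-3 unfolding of T (rows indexed by k, columns by (i,j) = (0,0), (0,1), (0,2), (1,0), (1,1), (1,2), (2,0), (2,1), (2,2)) is [[4, -2, -2, 6, 0, -4, 2, 2, -2], [-2, 1, 1, -2, -2, 2, 0, -3, 1], [-2, 0, -1, -4, 4, -1, 0, 4, 1]].
There the 3×3 minor on rows k ∈ {0, 1, 2}, columns (i,j) ∈ {(0,0), (0,1), (1,0)} is det [[4, -2, 6], [-2, 1, -2], [-2, 0, -4]] = 4 ≠ 0, so this unfolding has rank ≥ 3; CP rank is at least every unfolding rank, so rank(T) ≥ 3.
In particular rank(T) ≥ 3 > 1, so T is not rank-1.

No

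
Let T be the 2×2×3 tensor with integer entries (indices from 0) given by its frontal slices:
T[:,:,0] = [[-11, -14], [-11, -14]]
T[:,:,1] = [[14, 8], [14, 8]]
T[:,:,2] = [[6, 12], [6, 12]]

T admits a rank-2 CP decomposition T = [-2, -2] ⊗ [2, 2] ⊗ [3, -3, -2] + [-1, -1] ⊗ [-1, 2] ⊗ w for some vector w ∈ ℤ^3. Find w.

w = [1, 2, -2]

Subtract the known terms from T to get the rank-1 residual R = [-1, -1] ⊗ [-1, 2] ⊗ w, so R[i,j,k] = a[i]·b[j]·w[k]. Pick indices with nonzero a[0]·b[0] = (-1)·(-1) = 1. Only the fibre through (0,0,·) is needed: R[0,0,:] = T[0,0,:] − Σₗ aₗ[0]bₗ[0]cₗ = [-11, 14, 6] − (-2)·(2)·[3, -3, -2] = [1, 2, -2]. Then w[k] = R[0,0,k] / 1 for each k, giving w = [1, 2, -2] / 1 = [1, 2, -2].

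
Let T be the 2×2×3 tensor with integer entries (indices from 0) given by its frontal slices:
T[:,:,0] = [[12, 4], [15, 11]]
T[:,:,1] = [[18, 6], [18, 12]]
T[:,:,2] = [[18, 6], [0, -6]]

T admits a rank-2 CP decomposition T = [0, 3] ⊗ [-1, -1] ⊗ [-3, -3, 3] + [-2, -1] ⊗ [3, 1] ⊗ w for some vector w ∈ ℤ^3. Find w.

Subtract the known terms from T to get the rank-1 residual R = [-2, -1] ⊗ [3, 1] ⊗ w, so R[i,j,k] = a[i]·b[j]·w[k]. Pick indices with nonzero a[0]·b[0] = (-2)·(3) = -6. Only the fibre through (0,0,·) is needed: R[0,0,:] = T[0,0,:] − Σₗ aₗ[0]bₗ[0]cₗ = [12, 18, 18] − (0)·(-1)·[-3, -3, 3] = [12, 18, 18]. Then w[k] = R[0,0,k] / -6 for each k, giving w = [12, 18, 18] / -6 = [-2, -3, -3].

w = [-2, -3, -3]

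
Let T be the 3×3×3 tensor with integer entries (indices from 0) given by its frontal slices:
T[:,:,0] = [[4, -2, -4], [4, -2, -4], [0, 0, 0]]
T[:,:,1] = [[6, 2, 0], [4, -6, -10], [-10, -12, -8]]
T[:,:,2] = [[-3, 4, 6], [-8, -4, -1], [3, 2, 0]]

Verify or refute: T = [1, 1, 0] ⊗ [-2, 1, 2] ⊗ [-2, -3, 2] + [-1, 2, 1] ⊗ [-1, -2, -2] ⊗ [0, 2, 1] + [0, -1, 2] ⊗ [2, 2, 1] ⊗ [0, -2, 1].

No

Reconstruct entry (0,0,1) from the claimed factors: Σₗ aₗ[0]bₗ[0]cₗ[1] = (1)·(-2)·(-3) + (-1)·(-1)·(2) + (0)·(2)·(-2) = 8, but T[0,0,1] = 6. The claim is false.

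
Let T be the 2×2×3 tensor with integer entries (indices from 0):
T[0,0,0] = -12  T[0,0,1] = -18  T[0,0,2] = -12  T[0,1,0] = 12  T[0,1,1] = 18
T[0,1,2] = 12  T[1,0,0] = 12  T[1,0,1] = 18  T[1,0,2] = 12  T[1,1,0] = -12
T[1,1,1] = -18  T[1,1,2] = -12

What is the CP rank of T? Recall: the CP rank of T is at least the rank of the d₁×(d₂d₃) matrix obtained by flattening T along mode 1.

1

Lower bound: T ≠ 0 (e.g. T[0,0,0] = -12), so rank(T) ≥ 1.
Upper bound: the mode-1 fibre T[:,0,0] = [-12, 12] gives a = [1, -1] (primitive direction); the mode-2 fibre T[0,:,0] = [-12, 12] gives b = [1, -1]; then c[k] = T[0,0,k] / (a[0]·b[0]) = [-12, -18, -12] / 1 = [-12, -18, -12].
Expanding [1, -1] ⊗ [1, -1] ⊗ [-12, -18, -12] reproduces all 12 entries of T, so T = [1, -1] ⊗ [1, -1] ⊗ [-12, -18, -12] and rank(T) ≤ 1.
These bounds meet, so rank(T) = 1.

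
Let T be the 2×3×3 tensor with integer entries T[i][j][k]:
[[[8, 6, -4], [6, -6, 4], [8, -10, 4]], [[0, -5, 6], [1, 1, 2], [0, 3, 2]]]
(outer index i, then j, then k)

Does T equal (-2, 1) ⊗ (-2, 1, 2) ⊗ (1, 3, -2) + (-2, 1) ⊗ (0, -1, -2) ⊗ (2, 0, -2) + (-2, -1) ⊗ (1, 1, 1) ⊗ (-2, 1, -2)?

No

Reconstruct entry (0,0,1) from the claimed factors: Σₗ aₗ[0]bₗ[0]cₗ[1] = (-2)·(-2)·(3) + (-2)·(0)·(0) + (-2)·(1)·(1) = 10, but T[0,0,1] = 6. The claim is false.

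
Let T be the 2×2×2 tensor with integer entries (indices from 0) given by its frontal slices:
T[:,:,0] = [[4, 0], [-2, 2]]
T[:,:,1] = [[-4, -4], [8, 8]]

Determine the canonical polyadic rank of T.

Lower bound: the mode-3 unfolding of T (rows indexed by k, columns by (i,j) = (0,0), (0,1), (1,0), (1,1)) is [[4, 0, -2, 2], [-4, -4, 8, 8]].
There the 2×2 minor on rows k ∈ {0, 1}, columns (i,j) ∈ {(0,0), (0,1)} is det [[4, 0], [-4, -4]] = -16 ≠ 0, so this unfolding has rank ≥ 2; CP rank is at least every unfolding rank, so rank(T) ≥ 2. (This is only a lower bound: in general the CP rank may exceed every unfolding rank, so we still need to exhibit 2 rank-1 terms summing to T.)
Upper bound — finding two terms. Write S_k = T[:,:,k] for the frontal slices: S₀ = [[4, 0], [-2, 2]], S₁ = [[-4, -4], [8, 8]].
If T = a₁ ∘ b₁ ∘ c₁ + a₂ ∘ b₂ ∘ c₂ then each S_k = c₁[k]·a₁b₁ᵀ + c₂[k]·a₂b₂ᵀ. S₀ and S₁ are linearly independent, so a₁b₁ᵀ and a₂b₂ᵀ must span the same plane of matrices: they are the rank-1 matrices of the form x·S₀ + y·S₁.
det(x·S₀ + y·S₁) is 8·x² + 16·xy = 8·(x + 2·y)(x), vanishing at (x:y) = (2:-1) and (0:1).
M₁ = 2·S₀ − S₁ = [[12, 4], [-12, -4]] = 4·(1, -1)(3, 1)ᵀ and M₂ = S₁ = [[-4, -4], [8, 8]] = (-4)·(1, -2)(1, 1)ᵀ, so take a₁ = (1, -1), b₁ = (3, 1), a₂ = (1, -2), b₂ = (1, 1).
Each slice is an integer combination of E₁ = a₁b₁ᵀ and E₂ = a₂b₂ᵀ: S₀ = 2·E₁ − 2·E₂, S₁ = −4·E₂; reading off coefficients, c₁ = (2, 0) and c₂ = (-2, -4).
Hence T = (1, -1) ∘ (3, 1) ∘ (2, 0) + (1, -2) ∘ (1, 1) ∘ (-2, -4), so rank(T) ≤ 2.
These bounds meet, so rank(T) = 2.
Check entry T[1,0,0] = -2: (-1)·(3)·(2) + (-2)·(1)·(-2) = -2.

2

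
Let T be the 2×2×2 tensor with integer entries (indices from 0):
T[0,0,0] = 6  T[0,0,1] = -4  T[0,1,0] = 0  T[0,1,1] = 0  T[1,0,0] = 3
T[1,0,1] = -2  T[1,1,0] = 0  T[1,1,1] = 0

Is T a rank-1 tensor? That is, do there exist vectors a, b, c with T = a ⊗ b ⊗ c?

If T = a ⊗ b ⊗ c then every fibre of T is a multiple of the corresponding factor, so read the factors off the fibres through the nonzero entry T[0,0,0] = 6.
The mode-1 fibre T[:,0,0] = [6, 3] gives a = (2, 1) (primitive direction); the mode-2 fibre T[0,:,0] = [6, 0] gives b = (1, 0); then c[k] = T[0,0,k] / (a[0]·b[0]) = [6, -4] / 2 = (3, -2).
Expanding (2, 1) ⊗ (1, 0) ⊗ (3, -2) reproduces all 8 entries of T, so T = (2, 1) ⊗ (1, 0) ⊗ (3, -2) and rank(T) ≤ 1.
Equivalently every frontal slice T[:,:,k] is c[k] times the rank-1 matrix (2, 1) ⊗ (1, 0). So T has rank 1 (it is nonzero).

Yes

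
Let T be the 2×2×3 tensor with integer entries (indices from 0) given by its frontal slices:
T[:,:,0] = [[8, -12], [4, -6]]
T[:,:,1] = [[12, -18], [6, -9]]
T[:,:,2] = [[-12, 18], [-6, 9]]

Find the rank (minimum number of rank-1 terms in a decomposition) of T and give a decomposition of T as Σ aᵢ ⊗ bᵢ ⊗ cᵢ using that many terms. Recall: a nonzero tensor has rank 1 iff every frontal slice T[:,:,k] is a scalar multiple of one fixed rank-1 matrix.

Lower bound: T ≠ 0 (e.g. T[0,0,0] = 8), so rank(T) ≥ 1.
Upper bound: if T = a ⊗ b ⊗ c then every fibre of T is a multiple of the corresponding factor, so read the factors off the fibres through the nonzero entry T[0,0,0] = 8.
The mode-1 fibre T[:,0,0] = [8, 4] gives a = [2, 1] (primitive direction); the mode-2 fibre T[0,:,0] = [8, -12] gives b = [2, -3]; then c[k] = T[0,0,k] / (a[0]·b[0]) = [8, 12, -12] / 4 = [2, 3, -3].
Expanding [2, 1] ⊗ [2, -3] ⊗ [2, 3, -3] reproduces all 12 entries of T, so T = [2, 1] ⊗ [2, -3] ⊗ [2, 3, -3] and rank(T) ≤ 1.
These bounds meet, so rank(T) = 1.

rank(T) = 1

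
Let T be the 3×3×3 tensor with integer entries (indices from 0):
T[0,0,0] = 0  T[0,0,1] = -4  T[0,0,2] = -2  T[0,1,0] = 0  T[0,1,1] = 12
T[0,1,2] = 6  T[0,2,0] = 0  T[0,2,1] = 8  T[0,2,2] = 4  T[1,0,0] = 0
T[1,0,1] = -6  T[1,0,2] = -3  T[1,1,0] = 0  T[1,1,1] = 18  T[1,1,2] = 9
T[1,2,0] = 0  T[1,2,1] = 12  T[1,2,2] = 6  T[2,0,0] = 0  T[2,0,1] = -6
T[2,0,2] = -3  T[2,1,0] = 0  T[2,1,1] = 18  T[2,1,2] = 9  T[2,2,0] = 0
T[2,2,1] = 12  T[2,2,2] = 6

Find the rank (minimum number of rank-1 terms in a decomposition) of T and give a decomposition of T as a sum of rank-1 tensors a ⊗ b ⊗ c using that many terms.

rank(T) = 1

Lower bound: T ≠ 0 (e.g. T[0,0,1] = -4), so rank(T) ≥ 1.
Upper bound: if T = a ⊗ b ⊗ c then every fibre of T is a multiple of the corresponding factor, so read the factors off the fibres through the nonzero entry T[0,0,1] = -4.
The mode-1 fibre T[:,0,1] = [-4, -6, -6] gives a = [2, 3, 3] (primitive direction); the mode-2 fibre T[0,:,1] = [-4, 12, 8] gives b = [1, -3, -2]; then c[k] = T[0,0,k] / (a[0]·b[0]) = [0, -4, -2] / 2 = [0, -2, -1].
Expanding [2, 3, 3] ⊗ [1, -3, -2] ⊗ [0, -2, -1] reproduces all 27 entries of T, so T = [2, 3, 3] ⊗ [1, -3, -2] ⊗ [0, -2, -1] and rank(T) ≤ 1.
These bounds meet, so rank(T) = 1.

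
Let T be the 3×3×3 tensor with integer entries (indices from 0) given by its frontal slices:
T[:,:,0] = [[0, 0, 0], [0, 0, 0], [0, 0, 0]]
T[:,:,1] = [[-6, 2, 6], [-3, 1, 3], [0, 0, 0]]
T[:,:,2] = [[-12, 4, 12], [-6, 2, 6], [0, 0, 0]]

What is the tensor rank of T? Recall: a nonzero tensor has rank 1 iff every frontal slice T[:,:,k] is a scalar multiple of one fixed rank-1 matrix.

1

Lower bound: T ≠ 0 (e.g. T[0,0,1] = -6), so rank(T) ≥ 1.
Upper bound: the mode-1 fibre T[:,0,1] = [-6, -3, 0] gives a = [2, 1, 0] (primitive direction); the mode-2 fibre T[0,:,1] = [-6, 2, 6] gives b = [3, -1, -3]; then c[k] = T[0,0,k] / (a[0]·b[0]) = [0, -6, -12] / 6 = [0, -1, -2].
Expanding [2, 1, 0] ⊗ [3, -1, -3] ⊗ [0, -1, -2] reproduces all 27 entries of T, so T = [2, 1, 0] ⊗ [3, -1, -3] ⊗ [0, -1, -2] and rank(T) ≤ 1.
These bounds meet, so rank(T) = 1.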